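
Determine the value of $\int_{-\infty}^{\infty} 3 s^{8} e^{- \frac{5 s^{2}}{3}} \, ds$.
$\frac{5103 \sqrt{15} \sqrt{\pi}}{10000}$

Consider the simpler parametrised integral
$$J(a) = \int_{-\infty}^{\infty} 3 e^{- a s^{2}} \, ds = \frac{3 \sqrt{\pi}}{\sqrt{a}}.$$

Differentiating under the integral sign brings down a factor of $(-s^2)$:
$$\frac{dJ}{da} = \int_{-\infty}^{\infty} - 3 s^{2} e^{- a s^{2}} \, ds = - \frac{3 \sqrt{\pi}}{2 a^{\frac{3}{2}}}.$$

Repeating $4$ times in total — each differentiation brings down another $(-s^2)$ — gives
$$\frac{d^{4}J}{da^{4}} = \int_{-\infty}^{\infty} 3 s^{8} e^{- a s^{2}} \, ds = \frac{315 \sqrt{\pi}}{16 a^{\frac{9}{2}}},$$
and the integrand here is exactly the target integrand, so $I = \frac{315 \sqrt{\pi}}{16 a^{\frac{9}{2}}}$.

Setting $a = \frac{5}{3}$:
$$I = \frac{5103 \sqrt{15} \sqrt{\pi}}{10000}.$$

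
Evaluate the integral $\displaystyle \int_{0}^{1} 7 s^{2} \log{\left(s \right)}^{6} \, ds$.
$\frac{560}{243}$

Start from the elementary integral
$$J(a) = \int_{0}^{1} 7 s^{a} \, ds = \frac{7}{a + 1}.$$

Differentiating under the integral sign brings down a factor of $\ln s$:
$$\frac{dJ}{da} = \int_{0}^{1} 7 s^{a} \log{\left(s \right)} \, ds = - \frac{7}{\left(a + 1\right)^{2}}.$$

Repeating $6$ times in total — each differentiation brings down another $\ln s$ — gives
$$\frac{d^{6}J}{da^{6}} = \int_{0}^{1} 7 s^{a} \log{\left(s \right)}^{6} \, ds = \frac{5040}{\left(a + 1\right)^{7}},$$
and the integrand here is exactly the target integrand, so $I = \frac{5040}{\left(a + 1\right)^{7}}$.

Setting $a = 2$:
$$I = \frac{560}{243}.$$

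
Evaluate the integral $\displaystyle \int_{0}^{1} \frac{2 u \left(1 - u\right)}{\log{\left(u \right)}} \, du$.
$\log{\left(\frac{4}{9} \right)}$

Introduce a parameter $a$ in the exponent: let $I(a) = \int_{0}^{1} \frac{2 \left(- u^{2} + u^{a}\right)}{\log{\left(u \right)}} \, du$.

Since $\dfrac{\partial}{\partial a}\,u^{a} = u^{a} \ln u$, the $\ln u$ in the denominator cancels and
$$\frac{dI}{da} = \int_{0}^{1} 2 u^{a} \, du = 2 \left[\frac{u^{a+1}}{a+1}\right]_0^1 = \frac{2}{a + 1}.$$

Integrating with respect to $a$ gives $I(a) = \log{\left(\frac{\left(a + 1\right)^{2}}{9} \right)} + C$.

At $a = 2$ the integrand is identically $0$, so $I(2) = 0$. The closed form gives $0$, hence $C = 0$.

Setting $a = 1$:
$$I = \log{\left(\frac{4}{9} \right)}.$$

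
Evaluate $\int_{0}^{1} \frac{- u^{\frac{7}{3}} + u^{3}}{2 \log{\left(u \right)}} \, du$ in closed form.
$- \log{\left(5 \right)} + \frac{\log{\left(30 \right)}}{2}$

Replace the exponent $3$ by a parameter $a$: let $I(a) = \int_{0}^{1} \frac{- u^{\frac{7}{3}} + u^{a}}{2 \log{\left(u \right)}} \, du$.

Since $\dfrac{\partial}{\partial a}\,u^{a} = u^{a} \ln u$, the $\ln u$ in the denominator cancels and
$$\frac{dI}{da} = \int_{0}^{1} \frac{1}{2} u^{a} \, du = \frac{1}{2} \left[\frac{u^{a+1}}{a+1}\right]_0^1 = \frac{1}{2 \left(a + 1\right)}.$$

Integrating with respect to $a$ gives $I(a) = \log{\left(\frac{\sqrt{30} \sqrt{a + 1}}{10} \right)} + C$.

At $a = \frac{7}{3}$ the integrand is identically $0$, so $I(\frac{7}{3}) = 0$. The closed form gives $0$, hence $C = 0$.

Setting $a = 3$:
$$I = - \log{\left(5 \right)} + \frac{\log{\left(30 \right)}}{2}.$$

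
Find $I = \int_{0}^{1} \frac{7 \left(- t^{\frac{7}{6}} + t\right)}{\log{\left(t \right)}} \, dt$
$\log{\left(\frac{35831808}{62748517} \right)}$

Introduce a parameter $a$ in the exponent: let $I(a) = \int_{0}^{1} \frac{7 \left(- t^{\frac{7}{6}} + t^{a}\right)}{\log{\left(t \right)}} \, dt$.

Since $\dfrac{\partial}{\partial a}\,t^{a} = t^{a} \ln t$, the $\ln t$ in the denominator cancels and
$$\frac{dI}{da} = \int_{0}^{1} 7 t^{a} \, dt = 7 \left[\frac{t^{a+1}}{a+1}\right]_0^1 = \frac{7}{a + 1}.$$

Integrating with respect to $a$ gives $I(a) = \log{\left(\frac{279936 \left(a + 1\right)^{7}}{62748517} \right)} + C$.

At $a = \frac{7}{6}$ the integrand is identically $0$, so $I(\frac{7}{6}) = 0$. The closed form gives $0$, hence $C = 0$.

Setting $a = 1$:
$$I = \log{\left(\frac{35831808}{62748517} \right)}.$$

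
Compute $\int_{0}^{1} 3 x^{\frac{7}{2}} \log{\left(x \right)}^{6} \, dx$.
$\frac{10240}{177147}$

Start from the elementary integral
$$J(a) = \int_{0}^{1} 3 x^{a} \, dx = \frac{3}{a + 1}.$$

Differentiating under the integral sign brings down a factor of $\ln x$:
$$\frac{dJ}{da} = \int_{0}^{1} 3 x^{a} \log{\left(x \right)} \, dx = - \frac{3}{\left(a + 1\right)^{2}}.$$

Repeating $6$ times in total — each differentiation brings down another $\ln x$ — gives
$$\frac{d^{6}J}{da^{6}} = \int_{0}^{1} 3 x^{a} \log{\left(x \right)}^{6} \, dx = \frac{2160}{\left(a + 1\right)^{7}},$$
and the integrand here is exactly the target integrand, so $I = \frac{2160}{\left(a + 1\right)^{7}}$.

Setting $a = \frac{7}{2}$:
$$I = \frac{10240}{177147}.$$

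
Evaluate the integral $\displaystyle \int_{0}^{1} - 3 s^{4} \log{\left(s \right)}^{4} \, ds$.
$- \frac{72}{3125}$

Consider the simpler parametrised integral
$$J(a) = \int_{0}^{1} - 3 s^{a} \, ds = - \frac{3}{a + 1}.$$

Differentiating under the integral sign brings down a factor of $\ln s$:
$$\frac{dJ}{da} = \int_{0}^{1} - 3 s^{a} \log{\left(s \right)} \, ds = \frac{3}{\left(a + 1\right)^{2}}.$$

Repeating $4$ times in total — each differentiation brings down another $\ln s$ — gives
$$\frac{d^{4}J}{da^{4}} = \int_{0}^{1} - 3 s^{a} \log{\left(s \right)}^{4} \, ds = - \frac{72}{\left(a + 1\right)^{5}},$$
and the integrand here is exactly the target integrand, so $I = - \frac{72}{\left(a + 1\right)^{5}}$.

Setting $a = 4$:
$$I = - \frac{72}{3125}.$$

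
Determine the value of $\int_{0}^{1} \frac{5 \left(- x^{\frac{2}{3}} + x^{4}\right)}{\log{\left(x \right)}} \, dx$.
$\log{\left(243 \right)}$

Introduce a parameter $a$ in the exponent: let $I(a) = \int_{0}^{1} \frac{5 \left(- x^{\frac{2}{3}} + x^{a}\right)}{\log{\left(x \right)}} \, dx$.

Since $\dfrac{\partial}{\partial a}\,x^{a} = x^{a} \ln x$, the $\ln x$ in the denominator cancels and
$$\frac{dI}{da} = \int_{0}^{1} 5 x^{a} \, dx = 5 \left[\frac{x^{a+1}}{a+1}\right]_0^1 = \frac{5}{a + 1}.$$

Integrating with respect to $a$ gives $I(a) = \log{\left(\frac{243 \left(a + 1\right)^{5}}{3125} \right)} + C$.

At $a = \frac{2}{3}$ the integrand is identically $0$, so $I(\frac{2}{3}) = 0$. The closed form gives $0$, hence $C = 0$.

Setting $a = 4$:
$$I = \log{\left(243 \right)}.$$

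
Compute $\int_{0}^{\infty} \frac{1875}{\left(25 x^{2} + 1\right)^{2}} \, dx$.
$\frac{375 \pi}{4}$

Start from the standard arctangent integral
$$J(a) = \int_{0}^{\infty} \frac{3}{a^{2} + x^{2}} \, dx = \frac{3 \pi}{2 a}.$$

Differentiating under the integral sign with respect to $a$,
$$\frac{dJ}{da} = \int_{0}^{\infty} - \frac{6 a}{\left(a^{2} + x^{2}\right)^{2}} \, dx = - \frac{3 \pi}{2 a^{2}},$$
so $\int_{0}^{\infty} \frac{3}{\left(a^{2} + x^{2}\right)^{2}} \, dx = \frac{3 \pi}{4 a^{3}}$.

Setting $a = \frac{1}{5}$:
$$I = \frac{375 \pi}{4}.$$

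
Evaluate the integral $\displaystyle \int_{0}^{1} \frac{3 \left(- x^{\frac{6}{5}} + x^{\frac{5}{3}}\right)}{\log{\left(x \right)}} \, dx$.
$\log{\left(\frac{64000}{35937} \right)}$

Introduce a parameter $a$ in the exponent: let $I(a) = \int_{0}^{1} \frac{3 \left(- x^{\frac{6}{5}} + x^{a}\right)}{\log{\left(x \right)}} \, dx$.

Since $\dfrac{\partial}{\partial a}\,x^{a} = x^{a} \ln x$, the $\ln x$ in the denominator cancels and
$$\frac{dI}{da} = \int_{0}^{1} 3 x^{a} \, dx = 3 \left[\frac{x^{a+1}}{a+1}\right]_0^1 = \frac{3}{a + 1}.$$

Integrating with respect to $a$ gives $I(a) = \log{\left(\frac{125 \left(a + 1\right)^{3}}{1331} \right)} + C$.

At $a = \frac{6}{5}$ the integrand is identically $0$, so $I(\frac{6}{5}) = 0$. The closed form gives $0$, hence $C = 0$.

Setting $a = \frac{5}{3}$:
$$I = \log{\left(\frac{64000}{35937} \right)}.$$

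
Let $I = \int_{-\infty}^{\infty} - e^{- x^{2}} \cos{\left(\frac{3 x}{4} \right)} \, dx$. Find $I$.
$- \frac{\sqrt{\pi}}{e^{\frac{9}{64}}}$

Treat the cosine frequency as a parameter and define $I(b) = \int_{-\infty}^{\infty} - e^{- x^{2}} \cos{\left(b x \right)} \, dx$.

Differentiating under the integral sign,
$$I'(b) = \int_{-\infty}^{\infty} x e^{- x^{2}} \sin{\left(b x \right)} \, dx.$$

Integrate $\int_{-\infty}^{\infty} x \sin(b x)\, e^{- x^{2}}\, dx$ by parts with $u = \sin(b x)$ and $dv = x\, e^{- x^{2}}\, dx$, giving $v = - \frac{e^{- x^{2}}}{2}$. The boundary term vanishes and
$$\int_{-\infty}^{\infty} x \sin(b x)\, e^{- x^{2}}\, dx = \frac{b}{2} \int_{-\infty}^{\infty} \cos(b x)\, e^{- x^{2}}\, dx,$$
so $I'(b) = - \frac{b}{2}\, I(b)$.

This is a separable first-order ODE; solving with the initial condition $I(0) = \int_{-\infty}^{\infty} - e^{- x^{2}}\,dx = - \sqrt{\pi}$ gives
$$I(b) = - \sqrt{\pi} e^{- \frac{b^{2}}{4}}.$$

Setting $b = \frac{3}{4}$:
$$I = - \frac{\sqrt{\pi}}{e^{\frac{9}{64}}}.$$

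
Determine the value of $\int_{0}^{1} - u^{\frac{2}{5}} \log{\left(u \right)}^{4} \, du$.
$- \frac{75000}{16807}$

Start from the elementary integral
$$J(a) = \int_{0}^{1} - u^{a} \, du = - \frac{1}{a + 1}.$$

Differentiating under the integral sign brings down a factor of $\ln u$:
$$\frac{dJ}{da} = \int_{0}^{1} - u^{a} \log{\left(u \right)} \, du = \frac{1}{\left(a + 1\right)^{2}}.$$

Repeating $4$ times in total — each differentiation brings down another $\ln u$ — gives
$$\frac{d^{4}J}{da^{4}} = \int_{0}^{1} - u^{a} \log{\left(u \right)}^{4} \, du = - \frac{24}{\left(a + 1\right)^{5}},$$
and the integrand here is exactly the target integrand, so $I = - \frac{24}{\left(a + 1\right)^{5}}$.

Setting $a = \frac{2}{5}$:
$$I = - \frac{75000}{16807}.$$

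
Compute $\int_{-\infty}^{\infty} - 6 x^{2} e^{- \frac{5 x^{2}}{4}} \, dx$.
$- \frac{24 \sqrt{5} \sqrt{\pi}}{25}$

Begin with the known integral
$$J(a) = \int_{-\infty}^{\infty} - 6 e^{- a x^{2}} \, dx = - \frac{6 \sqrt{\pi}}{\sqrt{a}}.$$

Differentiating under the integral sign brings down a factor of $(-x^2)$:
$$\frac{dJ}{da} = \int_{-\infty}^{\infty} 6 x^{2} e^{- a x^{2}} \, dx = \frac{3 \sqrt{\pi}}{a^{\frac{3}{2}}}.$$

The integral on the left is $-I$, so $I = - \frac{3 \sqrt{\pi}}{a^{\frac{3}{2}}}$.

Setting $a = \frac{5}{4}$:
$$I = - \frac{24 \sqrt{5} \sqrt{\pi}}{25}.$$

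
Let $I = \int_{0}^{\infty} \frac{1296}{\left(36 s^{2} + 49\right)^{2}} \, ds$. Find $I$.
$\frac{54 \pi}{343}$

Start from the standard arctangent integral
$$J(a) = \int_{0}^{\infty} \frac{1}{a^{2} + s^{2}} \, ds = \frac{\pi}{2 a}.$$

Differentiating under the integral sign with respect to $a$,
$$\frac{dJ}{da} = \int_{0}^{\infty} - \frac{2 a}{\left(a^{2} + s^{2}\right)^{2}} \, ds = - \frac{\pi}{2 a^{2}},$$
so $\int_{0}^{\infty} \frac{1}{\left(a^{2} + s^{2}\right)^{2}} \, ds = \frac{\pi}{4 a^{3}}$.

Setting $a = \frac{7}{6}$:
$$I = \frac{54 \pi}{343}.$$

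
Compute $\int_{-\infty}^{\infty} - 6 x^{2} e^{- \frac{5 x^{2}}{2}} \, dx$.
$- \frac{6 \sqrt{10} \sqrt{\pi}}{25}$

Begin with the known integral
$$J(a) = \int_{-\infty}^{\infty} - 6 e^{- a x^{2}} \, dx = - \frac{6 \sqrt{\pi}}{\sqrt{a}}.$$

Differentiating under the integral sign brings down a factor of $(-x^2)$:
$$\frac{dJ}{da} = \int_{-\infty}^{\infty} 6 x^{2} e^{- a x^{2}} \, dx = \frac{3 \sqrt{\pi}}{a^{\frac{3}{2}}}.$$

The integral on the left is $-I$, so $I = - \frac{3 \sqrt{\pi}}{a^{\frac{3}{2}}}$.

Setting $a = \frac{5}{2}$:
$$I = - \frac{6 \sqrt{10} \sqrt{\pi}}{25}.$$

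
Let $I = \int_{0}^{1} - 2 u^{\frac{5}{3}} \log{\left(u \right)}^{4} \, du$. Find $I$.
$- \frac{729}{2048}$

Start from the elementary integral
$$J(a) = \int_{0}^{1} - 2 u^{a} \, du = - \frac{2}{a + 1}.$$

Differentiating under the integral sign brings down a factor of $\ln u$:
$$\frac{dJ}{da} = \int_{0}^{1} - 2 u^{a} \log{\left(u \right)} \, du = \frac{2}{\left(a + 1\right)^{2}}.$$

Repeating $4$ times in total — each differentiation brings down another $\ln u$ — gives
$$\frac{d^{4}J}{da^{4}} = \int_{0}^{1} - 2 u^{a} \log{\left(u \right)}^{4} \, du = - \frac{48}{\left(a + 1\right)^{5}},$$
and the integrand here is exactly the target integrand, so $I = - \frac{48}{\left(a + 1\right)^{5}}$.

Setting $a = \frac{5}{3}$:
$$I = - \frac{729}{2048}.$$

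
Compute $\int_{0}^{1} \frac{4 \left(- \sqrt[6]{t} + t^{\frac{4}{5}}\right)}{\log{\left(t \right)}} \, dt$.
$- \log{\left(\frac{1500625}{8503056} \right)}$

Replace the exponent $\frac{1}{6}$ by a parameter $a$: let $I(a) = \int_{0}^{1} \frac{4 \left(t^{\frac{4}{5}} - t^{a}\right)}{\log{\left(t \right)}} \, dt$.

Since $\dfrac{\partial}{\partial a}\,t^{a} = t^{a} \ln t$, the $\ln t$ in the denominator cancels and
$$\frac{dI}{da} = \int_{0}^{1} -4 t^{a} \, dt = -4 \left[\frac{t^{a+1}}{a+1}\right]_0^1 = - \frac{4}{a + 1}.$$

Integrating with respect to $a$ gives $I(a) = - \log{\left(\frac{625 \left(a + 1\right)^{4}}{6561} \right)} + C$.

At $a = \frac{4}{5}$ the integrand is identically $0$, so $I(\frac{4}{5}) = 0$. The closed form gives $0$, hence $C = 0$.

Setting $a = \frac{1}{6}$:
$$I = - \log{\left(\frac{1500625}{8503056} \right)}.$$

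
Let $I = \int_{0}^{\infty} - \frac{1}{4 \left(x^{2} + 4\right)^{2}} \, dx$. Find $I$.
$- \frac{\pi}{128}$

Recall the elementary integral
$$J(a) = \int_{0}^{\infty} - \frac{1}{4 \left(a^{2} + x^{2}\right)} \, dx = - \frac{\pi}{8 a}.$$

Differentiating under the integral sign with respect to $a$,
$$\frac{dJ}{da} = \int_{0}^{\infty} \frac{a}{2 \left(a^{2} + x^{2}\right)^{2}} \, dx = \frac{\pi}{8 a^{2}},$$
so $\int_{0}^{\infty} - \frac{1}{4 \left(a^{2} + x^{2}\right)^{2}} \, dx = - \frac{\pi}{16 a^{3}}$.

Setting $a = 2$:
$$I = - \frac{\pi}{128}.$$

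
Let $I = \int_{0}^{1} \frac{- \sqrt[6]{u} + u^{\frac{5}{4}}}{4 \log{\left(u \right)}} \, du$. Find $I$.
$\log{\left(\frac{42^{\frac{3}{4}}}{14} \right)}$

Consider the one-parameter family: let $I(a) = \int_{0}^{1} \frac{u^{\frac{5}{4}} - u^{a}}{4 \log{\left(u \right)}} \, du$.

Since $\dfrac{\partial}{\partial a}\,u^{a} = u^{a} \ln u$, the $\ln u$ in the denominator cancels and
$$\frac{dI}{da} = \int_{0}^{1} - \frac{1}{4} u^{a} \, du = - \frac{1}{4} \left[\frac{u^{a+1}}{a+1}\right]_0^1 = - \frac{1}{4 a + 4}.$$

Integrating with respect to $a$ gives $I(a) = - \frac{\log{\left(a + 1 \right)}}{4} - \frac{\log{\left(2 \right)}}{2} + \frac{\log{\left(3 \right)}}{2} + C$.

At $a = \frac{5}{4}$ the integrand is identically $0$, so $I(\frac{5}{4}) = 0$. The closed form gives $0$, hence $C = 0$.

Setting $a = \frac{1}{6}$:
$$I = \log{\left(\frac{42^{\frac{3}{4}}}{14} \right)}.$$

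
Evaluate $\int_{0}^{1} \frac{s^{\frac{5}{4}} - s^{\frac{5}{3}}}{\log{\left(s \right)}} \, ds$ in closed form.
$\log{\left(\frac{27}{32} \right)}$

Consider the one-parameter family: let $I(a) = \int_{0}^{1} \frac{- s^{\frac{5}{3}} + s^{a}}{\log{\left(s \right)}} \, ds$.

Since $\dfrac{\partial}{\partial a}\,s^{a} = s^{a} \ln s$, the $\ln s$ in the denominator cancels and
$$\frac{dI}{da} = \int_{0}^{1} s^{a} \, ds = \left[\frac{s^{a+1}}{a+1}\right]_0^1 = \frac{1}{a + 1}.$$

Integrating with respect to $a$ gives $I(a) = \log{\left(\frac{3 a}{8} + \frac{3}{8} \right)} + C$.

At $a = \frac{5}{3}$ the integrand is identically $0$, so $I(\frac{5}{3}) = 0$. The closed form gives $0$, hence $C = 0$.

Setting $a = \frac{5}{4}$:
$$I = \log{\left(\frac{27}{32} \right)}.$$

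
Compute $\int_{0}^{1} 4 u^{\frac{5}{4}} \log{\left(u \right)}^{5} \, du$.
$- \frac{655360}{177147}$

Begin with the known integral
$$J(a) = \int_{0}^{1} 4 u^{a} \, du = \frac{4}{a + 1}.$$

Differentiating under the integral sign brings down a factor of $\ln u$:
$$\frac{dJ}{da} = \int_{0}^{1} 4 u^{a} \log{\left(u \right)} \, du = - \frac{4}{\left(a + 1\right)^{2}}.$$

Repeating $5$ times in total — each differentiation brings down another $\ln u$ — gives
$$\frac{d^{5}J}{da^{5}} = \int_{0}^{1} 4 u^{a} \log{\left(u \right)}^{5} \, du = - \frac{480}{\left(a + 1\right)^{6}},$$
and the integrand here is exactly the target integrand, so $I = - \frac{480}{\left(a + 1\right)^{6}}$.

Setting $a = \frac{5}{4}$:
$$I = - \frac{655360}{177147}.$$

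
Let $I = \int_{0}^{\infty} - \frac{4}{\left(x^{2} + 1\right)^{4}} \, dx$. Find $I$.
$- \frac{5 \pi}{8}$

Begin with the known result
$$J(a) = \int_{0}^{\infty} - \frac{4}{a^{2} + x^{2}} \, dx = - \frac{2 \pi}{a}.$$

Differentiating under the integral sign with respect to $a$,
$$\frac{dJ}{da} = \int_{0}^{\infty} \frac{8 a}{\left(a^{2} + x^{2}\right)^{2}} \, dx = \frac{2 \pi}{a^{2}},$$
so $\int_{0}^{\infty} - \frac{4}{\left(a^{2} + x^{2}\right)^{2}} \, dx = - \frac{\pi}{a^{3}}$.

Repeating — each differentiation of $1/(x^2+a^2)^j$ produces $-2ja/(x^2+a^2)^{j+1}$ — and dividing through by $-2ja$ at each step yields, after $3$ differentiations in total,
$$\int_{0}^{\infty} - \frac{4}{\left(a^{2} + x^{2}\right)^{4}} \, dx = - \frac{5 \pi}{8 a^{7}}.$$

Setting $a = 1$:
$$I = - \frac{5 \pi}{8}.$$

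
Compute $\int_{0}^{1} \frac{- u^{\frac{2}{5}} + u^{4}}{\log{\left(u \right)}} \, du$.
$\log{\left(\frac{25}{7} \right)}$

Replace the exponent $4$ by a parameter $a$: let $I(a) = \int_{0}^{1} \frac{- u^{\frac{2}{5}} + u^{a}}{\log{\left(u \right)}} \, du$.

Since $\dfrac{\partial}{\partial a}\,u^{a} = u^{a} \ln u$, the $\ln u$ in the denominator cancels and
$$\frac{dI}{da} = \int_{0}^{1} u^{a} \, du = \left[\frac{u^{a+1}}{a+1}\right]_0^1 = \frac{1}{a + 1}.$$

Integrating with respect to $a$ gives $I(a) = \log{\left(\frac{5 a}{7} + \frac{5}{7} \right)} + C$.

At $a = \frac{2}{5}$ the integrand is identically $0$, so $I(\frac{2}{5}) = 0$. The closed form gives $0$, hence $C = 0$.

Setting $a = 4$:
$$I = \log{\left(\frac{25}{7} \right)}.$$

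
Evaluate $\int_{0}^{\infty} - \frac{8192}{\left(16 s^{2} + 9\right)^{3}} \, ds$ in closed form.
$- \frac{128 \pi}{81}$

Recall the elementary integral
$$J(a) = \int_{0}^{\infty} - \frac{2}{a^{2} + s^{2}} \, ds = - \frac{\pi}{a}.$$

Differentiating under the integral sign with respect to $a$,
$$\frac{dJ}{da} = \int_{0}^{\infty} \frac{4 a}{\left(a^{2} + s^{2}\right)^{2}} \, ds = \frac{\pi}{a^{2}},$$
so $\int_{0}^{\infty} - \frac{2}{\left(a^{2} + s^{2}\right)^{2}} \, ds = - \frac{\pi}{2 a^{3}}$.

Repeating — each differentiation of $1/(s^2+a^2)^j$ produces $-2ja/(s^2+a^2)^{j+1}$ — and dividing through by $-2ja$ at each step yields, after $2$ differentiations in total,
$$\int_{0}^{\infty} - \frac{2}{\left(a^{2} + s^{2}\right)^{3}} \, ds = - \frac{3 \pi}{8 a^{5}}.$$

Setting $a = \frac{3}{4}$:
$$I = - \frac{128 \pi}{81}.$$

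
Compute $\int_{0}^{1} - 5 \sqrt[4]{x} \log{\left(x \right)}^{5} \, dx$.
$\frac{98304}{625}$

Begin with the known integral
$$J(a) = \int_{0}^{1} - 5 x^{a} \, dx = - \frac{5}{a + 1}.$$

Differentiating under the integral sign brings down a factor of $\ln x$:
$$\frac{dJ}{da} = \int_{0}^{1} - 5 x^{a} \log{\left(x \right)} \, dx = \frac{5}{\left(a + 1\right)^{2}}.$$

Repeating $5$ times in total — each differentiation brings down another $\ln x$ — gives
$$\frac{d^{5}J}{da^{5}} = \int_{0}^{1} - 5 x^{a} \log{\left(x \right)}^{5} \, dx = \frac{600}{\left(a + 1\right)^{6}},$$
and the integrand here is exactly the target integrand, so $I = \frac{600}{\left(a + 1\right)^{6}}$.

Setting $a = \frac{1}{4}$:
$$I = \frac{98304}{625}.$$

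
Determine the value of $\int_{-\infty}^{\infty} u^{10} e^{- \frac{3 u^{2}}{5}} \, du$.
$\frac{109375 \sqrt{15} \sqrt{\pi}}{864}$

Begin with the known integral
$$J(a) = \int_{-\infty}^{\infty} e^{- a u^{2}} \, du = \frac{\sqrt{\pi}}{\sqrt{a}}.$$

Differentiating under the integral sign brings down a factor of $(-u^2)$:
$$\frac{dJ}{da} = \int_{-\infty}^{\infty} - u^{2} e^{- a u^{2}} \, du = - \frac{\sqrt{\pi}}{2 a^{\frac{3}{2}}}.$$

Repeating $5$ times in total — each differentiation brings down another $(-u^2)$ — gives
$$\frac{d^{5}J}{da^{5}} = \int_{-\infty}^{\infty} - u^{10} e^{- a u^{2}} \, du = - \frac{945 \sqrt{\pi}}{32 a^{\frac{11}{2}}},$$
and the integrand here is $(-1)^{5}$ times the target integrand, so $I = (-1)^{5}\,\frac{d^{5}J}{da^{5}} = \frac{945 \sqrt{\pi}}{32 a^{\frac{11}{2}}}$.

Setting $a = \frac{3}{5}$:
$$I = \frac{109375 \sqrt{15} \sqrt{\pi}}{864}.$$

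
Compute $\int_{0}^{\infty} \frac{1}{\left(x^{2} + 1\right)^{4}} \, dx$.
$\frac{5 \pi}{32}$

Start from the standard arctangent integral
$$J(a) = \int_{0}^{\infty} \frac{1}{a^{2} + x^{2}} \, dx = \frac{\pi}{2 a}.$$

Differentiating under the integral sign with respect to $a$,
$$\frac{dJ}{da} = \int_{0}^{\infty} - \frac{2 a}{\left(a^{2} + x^{2}\right)^{2}} \, dx = - \frac{\pi}{2 a^{2}},$$
so $\int_{0}^{\infty} \frac{1}{\left(a^{2} + x^{2}\right)^{2}} \, dx = \frac{\pi}{4 a^{3}}$.

Repeating — each differentiation of $1/(x^2+a^2)^j$ produces $-2ja/(x^2+a^2)^{j+1}$ — and dividing through by $-2ja$ at each step yields, after $3$ differentiations in total,
$$\int_{0}^{\infty} \frac{1}{\left(a^{2} + x^{2}\right)^{4}} \, dx = \frac{5 \pi}{32 a^{7}}.$$

Setting $a = 1$:
$$I = \frac{5 \pi}{32}.$$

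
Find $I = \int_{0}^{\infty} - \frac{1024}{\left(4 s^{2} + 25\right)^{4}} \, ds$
$- \frac{16 \pi}{15625}$

Start from the standard arctangent integral
$$J(a) = \int_{0}^{\infty} - \frac{4}{a^{2} + s^{2}} \, ds = - \frac{2 \pi}{a}.$$

Differentiating under the integral sign with respect to $a$,
$$\frac{dJ}{da} = \int_{0}^{\infty} \frac{8 a}{\left(a^{2} + s^{2}\right)^{2}} \, ds = \frac{2 \pi}{a^{2}},$$
so $\int_{0}^{\infty} - \frac{4}{\left(a^{2} + s^{2}\right)^{2}} \, ds = - \frac{\pi}{a^{3}}$.

Repeating — each differentiation of $1/(s^2+a^2)^j$ produces $-2ja/(s^2+a^2)^{j+1}$ — and dividing through by $-2ja$ at each step yields, after $3$ differentiations in total,
$$\int_{0}^{\infty} - \frac{4}{\left(a^{2} + s^{2}\right)^{4}} \, ds = - \frac{5 \pi}{8 a^{7}}.$$

Setting $a = \frac{5}{2}$:
$$I = - \frac{16 \pi}{15625}.$$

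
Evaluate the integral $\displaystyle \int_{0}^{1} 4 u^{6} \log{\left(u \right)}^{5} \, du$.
$- \frac{480}{117649}$

Begin with the known integral
$$J(a) = \int_{0}^{1} 4 u^{a} \, du = \frac{4}{a + 1}.$$

Differentiating under the integral sign brings down a factor of $\ln u$:
$$\frac{dJ}{da} = \int_{0}^{1} 4 u^{a} \log{\left(u \right)} \, du = - \frac{4}{\left(a + 1\right)^{2}}.$$

Repeating $5$ times in total — each differentiation brings down another $\ln u$ — gives
$$\frac{d^{5}J}{da^{5}} = \int_{0}^{1} 4 u^{a} \log{\left(u \right)}^{5} \, du = - \frac{480}{\left(a + 1\right)^{6}},$$
and the integrand here is exactly the target integrand, so $I = - \frac{480}{\left(a + 1\right)^{6}}$.

Setting $a = 6$:
$$I = - \frac{480}{117649}.$$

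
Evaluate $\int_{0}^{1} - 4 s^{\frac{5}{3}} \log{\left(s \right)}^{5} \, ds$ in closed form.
$\frac{10935}{8192}$

Start from the elementary integral
$$J(a) = \int_{0}^{1} - 4 s^{a} \, ds = - \frac{4}{a + 1}.$$

Differentiating under the integral sign brings down a factor of $\ln s$:
$$\frac{dJ}{da} = \int_{0}^{1} - 4 s^{a} \log{\left(s \right)} \, ds = \frac{4}{\left(a + 1\right)^{2}}.$$

Repeating $5$ times in total — each differentiation brings down another $\ln s$ — gives
$$\frac{d^{5}J}{da^{5}} = \int_{0}^{1} - 4 s^{a} \log{\left(s \right)}^{5} \, ds = \frac{480}{\left(a + 1\right)^{6}},$$
and the integrand here is exactly the target integrand, so $I = \frac{480}{\left(a + 1\right)^{6}}$.

Setting $a = \frac{5}{3}$:
$$I = \frac{10935}{8192}.$$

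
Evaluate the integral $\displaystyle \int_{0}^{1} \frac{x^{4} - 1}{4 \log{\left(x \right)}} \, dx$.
$\frac{\log{\left(5 \right)}}{4}$

Introduce a parameter $a$ in the exponent: let $I(a) = \int_{0}^{1} \frac{x^{a} - 1}{4 \log{\left(x \right)}} \, dx$.

Since $\dfrac{\partial}{\partial a}\,x^{a} = x^{a} \ln x$, the $\ln x$ in the denominator cancels and
$$\frac{dI}{da} = \int_{0}^{1} \frac{1}{4} x^{a} \, dx = \frac{1}{4} \left[\frac{x^{a+1}}{a+1}\right]_0^1 = \frac{1}{4 \left(a + 1\right)}.$$

Integrating with respect to $a$ gives $I(a) = \frac{\log{\left(a + 1 \right)}}{4} + C$.

At $a = 0$ the integrand is identically $0$, so $I(0) = 0$. The closed form gives $0$, hence $C = 0$.

Setting $a = 4$:
$$I = \frac{\log{\left(5 \right)}}{4}.$$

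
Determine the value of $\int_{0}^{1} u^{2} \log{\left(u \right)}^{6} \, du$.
$\frac{80}{243}$

Begin with the known integral
$$J(a) = \int_{0}^{1} u^{a} \, du = \frac{1}{a + 1}.$$

Differentiating under the integral sign brings down a factor of $\ln u$:
$$\frac{dJ}{da} = \int_{0}^{1} u^{a} \log{\left(u \right)} \, du = - \frac{1}{\left(a + 1\right)^{2}}.$$

Repeating $6$ times in total — each differentiation brings down another $\ln u$ — gives
$$\frac{d^{6}J}{da^{6}} = \int_{0}^{1} u^{a} \log{\left(u \right)}^{6} \, du = \frac{720}{\left(a + 1\right)^{7}},$$
and the integrand here is exactly the target integrand, so $I = \frac{720}{\left(a + 1\right)^{7}}$.

Setting $a = 2$:
$$I = \frac{80}{243}.$$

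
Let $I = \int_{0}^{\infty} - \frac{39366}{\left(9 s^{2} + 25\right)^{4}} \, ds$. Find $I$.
$- \frac{6561 \pi}{250000}$

Recall the elementary integral
$$J(a) = \int_{0}^{\infty} - \frac{6}{a^{2} + s^{2}} \, ds = - \frac{3 \pi}{a}.$$

Differentiating under the integral sign with respect to $a$,
$$\frac{dJ}{da} = \int_{0}^{\infty} \frac{12 a}{\left(a^{2} + s^{2}\right)^{2}} \, ds = \frac{3 \pi}{a^{2}},$$
so $\int_{0}^{\infty} - \frac{6}{\left(a^{2} + s^{2}\right)^{2}} \, ds = - \frac{3 \pi}{2 a^{3}}$.

Repeating — each differentiation of $1/(s^2+a^2)^j$ produces $-2ja/(s^2+a^2)^{j+1}$ — and dividing through by $-2ja$ at each step yields, after $3$ differentiations in total,
$$\int_{0}^{\infty} - \frac{6}{\left(a^{2} + s^{2}\right)^{4}} \, ds = - \frac{15 \pi}{16 a^{7}}.$$

Setting $a = \frac{5}{3}$:
$$I = - \frac{6561 \pi}{250000}.$$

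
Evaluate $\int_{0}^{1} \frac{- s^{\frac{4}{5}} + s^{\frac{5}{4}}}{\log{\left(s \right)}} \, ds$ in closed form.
$\log{\left(\frac{5}{4} \right)}$

Replace the exponent $\frac{5}{4}$ by a parameter $a$: let $I(a) = \int_{0}^{1} \frac{- s^{\frac{4}{5}} + s^{a}}{\log{\left(s \right)}} \, ds$.

Since $\dfrac{\partial}{\partial a}\,s^{a} = s^{a} \ln s$, the $\ln s$ in the denominator cancels and
$$\frac{dI}{da} = \int_{0}^{1} s^{a} \, ds = \left[\frac{s^{a+1}}{a+1}\right]_0^1 = \frac{1}{a + 1}.$$

Integrating with respect to $a$ gives $I(a) = \log{\left(\frac{5 a}{9} + \frac{5}{9} \right)} + C$.

At $a = \frac{4}{5}$ the integrand is identically $0$, so $I(\frac{4}{5}) = 0$. The closed form gives $0$, hence $C = 0$.

Setting $a = \frac{5}{4}$:
$$I = \log{\left(\frac{5}{4} \right)}.$$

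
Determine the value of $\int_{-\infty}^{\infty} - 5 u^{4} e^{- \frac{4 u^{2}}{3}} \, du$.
$- \frac{135 \sqrt{3} \sqrt{\pi}}{128}$

Begin with the known integral
$$J(a) = \int_{-\infty}^{\infty} - 5 e^{- a u^{2}} \, du = - \frac{5 \sqrt{\pi}}{\sqrt{a}}.$$

Differentiating under the integral sign brings down a factor of $(-u^2)$:
$$\frac{dJ}{da} = \int_{-\infty}^{\infty} 5 u^{2} e^{- a u^{2}} \, du = \frac{5 \sqrt{\pi}}{2 a^{\frac{3}{2}}}.$$

Repeating twice in total — each differentiation brings down another $(-u^2)$ — gives
$$\frac{d^{2}J}{da^{2}} = \int_{-\infty}^{\infty} - 5 u^{4} e^{- a u^{2}} \, du = - \frac{15 \sqrt{\pi}}{4 a^{\frac{5}{2}}},$$
and the integrand here is exactly the target integrand, so $I = - \frac{15 \sqrt{\pi}}{4 a^{\frac{5}{2}}}$.

Setting $a = \frac{4}{3}$:
$$I = - \frac{135 \sqrt{3} \sqrt{\pi}}{128}.$$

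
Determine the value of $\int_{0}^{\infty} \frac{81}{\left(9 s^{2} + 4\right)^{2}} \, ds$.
$\frac{27 \pi}{32}$

Recall the elementary integral
$$J(a) = \int_{0}^{\infty} \frac{1}{a^{2} + s^{2}} \, ds = \frac{\pi}{2 a}.$$

Differentiating under the integral sign with respect to $a$,
$$\frac{dJ}{da} = \int_{0}^{\infty} - \frac{2 a}{\left(a^{2} + s^{2}\right)^{2}} \, ds = - \frac{\pi}{2 a^{2}},$$
so $\int_{0}^{\infty} \frac{1}{\left(a^{2} + s^{2}\right)^{2}} \, ds = \frac{\pi}{4 a^{3}}$.

Setting $a = \frac{2}{3}$:
$$I = \frac{27 \pi}{32}.$$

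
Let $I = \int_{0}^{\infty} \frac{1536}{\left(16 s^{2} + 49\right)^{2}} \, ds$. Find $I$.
$\frac{96 \pi}{343}$

Start from the standard arctangent integral
$$J(a) = \int_{0}^{\infty} \frac{6}{a^{2} + s^{2}} \, ds = \frac{3 \pi}{a}.$$

Differentiating under the integral sign with respect to $a$,
$$\frac{dJ}{da} = \int_{0}^{\infty} - \frac{12 a}{\left(a^{2} + s^{2}\right)^{2}} \, ds = - \frac{3 \pi}{a^{2}},$$
so $\int_{0}^{\infty} \frac{6}{\left(a^{2} + s^{2}\right)^{2}} \, ds = \frac{3 \pi}{2 a^{3}}$.

Setting $a = \frac{7}{4}$:
$$I = \frac{96 \pi}{343}.$$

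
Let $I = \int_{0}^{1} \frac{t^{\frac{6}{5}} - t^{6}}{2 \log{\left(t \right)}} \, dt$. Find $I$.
$\log{\left(\frac{\sqrt{385}}{35} \right)}$

Introduce a parameter $a$ in the exponent: let $I(a) = \int_{0}^{1} \frac{t^{\frac{6}{5}} - t^{a}}{2 \log{\left(t \right)}} \, dt$.

Since $\dfrac{\partial}{\partial a}\,t^{a} = t^{a} \ln t$, the $\ln t$ in the denominator cancels and
$$\frac{dI}{da} = \int_{0}^{1} - \frac{1}{2} t^{a} \, dt = - \frac{1}{2} \left[\frac{t^{a+1}}{a+1}\right]_0^1 = - \frac{1}{2 a + 2}.$$

Integrating with respect to $a$ gives $I(a) = - \frac{\log{\left(a + 1 \right)}}{2} - \frac{\log{\left(5 \right)}}{2} + \frac{\log{\left(11 \right)}}{2} + C$.

At $a = \frac{6}{5}$ the integrand is identically $0$, so $I(\frac{6}{5}) = 0$. The closed form gives $0$, hence $C = 0$.

Setting $a = 6$:
$$I = \log{\left(\frac{\sqrt{385}}{35} \right)}.$$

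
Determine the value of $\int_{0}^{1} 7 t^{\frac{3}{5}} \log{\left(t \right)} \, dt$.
$- \frac{175}{64}$

Start from the elementary integral
$$J(a) = \int_{0}^{1} 7 t^{a} \, dt = \frac{7}{a + 1}.$$

Differentiating under the integral sign brings down a factor of $\ln t$:
$$\frac{dJ}{da} = \int_{0}^{1} 7 t^{a} \log{\left(t \right)} \, dt = - \frac{7}{\left(a + 1\right)^{2}}.$$

The integral on the left is $I$, so $I = - \frac{7}{\left(a + 1\right)^{2}}$.

Setting $a = \frac{3}{5}$:
$$I = - \frac{175}{64}.$$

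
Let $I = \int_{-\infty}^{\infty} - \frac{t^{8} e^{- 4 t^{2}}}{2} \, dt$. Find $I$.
$- \frac{105 \sqrt{\pi}}{16384}$

Start from the elementary integral
$$J(a) = \int_{-\infty}^{\infty} - \frac{e^{- a t^{2}}}{2} \, dt = - \frac{\sqrt{\pi}}{2 \sqrt{a}}.$$

Differentiating under the integral sign brings down a factor of $(-t^2)$:
$$\frac{dJ}{da} = \int_{-\infty}^{\infty} \frac{t^{2} e^{- a t^{2}}}{2} \, dt = \frac{\sqrt{\pi}}{4 a^{\frac{3}{2}}}.$$

Repeating $4$ times in total — each differentiation brings down another $(-t^2)$ — gives
$$\frac{d^{4}J}{da^{4}} = \int_{-\infty}^{\infty} - \frac{t^{8} e^{- a t^{2}}}{2} \, dt = - \frac{105 \sqrt{\pi}}{32 a^{\frac{9}{2}}},$$
and the integrand here is exactly the target integrand, so $I = - \frac{105 \sqrt{\pi}}{32 a^{\frac{9}{2}}}$.

Setting $a = 4$:
$$I = - \frac{105 \sqrt{\pi}}{16384}.$$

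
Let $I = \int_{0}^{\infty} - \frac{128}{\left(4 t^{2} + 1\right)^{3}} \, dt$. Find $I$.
$- 12 \pi$

Start from the standard arctangent integral
$$J(a) = \int_{0}^{\infty} - \frac{2}{a^{2} + t^{2}} \, dt = - \frac{\pi}{a}.$$

Differentiating under the integral sign with respect to $a$,
$$\frac{dJ}{da} = \int_{0}^{\infty} \frac{4 a}{\left(a^{2} + t^{2}\right)^{2}} \, dt = \frac{\pi}{a^{2}},$$
so $\int_{0}^{\infty} - \frac{2}{\left(a^{2} + t^{2}\right)^{2}} \, dt = - \frac{\pi}{2 a^{3}}$.

Repeating — each differentiation of $1/(t^2+a^2)^j$ produces $-2ja/(t^2+a^2)^{j+1}$ — and dividing through by $-2ja$ at each step yields, after $2$ differentiations in total,
$$\int_{0}^{\infty} - \frac{2}{\left(a^{2} + t^{2}\right)^{3}} \, dt = - \frac{3 \pi}{8 a^{5}}.$$

Setting $a = \frac{1}{2}$:
$$I = - 12 \pi.$$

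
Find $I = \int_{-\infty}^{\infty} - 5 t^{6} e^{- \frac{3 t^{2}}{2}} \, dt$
$- \frac{25 \sqrt{6} \sqrt{\pi}}{27}$

Begin with the known integral
$$J(a) = \int_{-\infty}^{\infty} - 5 e^{- a t^{2}} \, dt = - \frac{5 \sqrt{\pi}}{\sqrt{a}}.$$

Differentiating under the integral sign brings down a factor of $(-t^2)$:
$$\frac{dJ}{da} = \int_{-\infty}^{\infty} 5 t^{2} e^{- a t^{2}} \, dt = \frac{5 \sqrt{\pi}}{2 a^{\frac{3}{2}}}.$$

Repeating $3$ times in total — each differentiation brings down another $(-t^2)$ — gives
$$\frac{d^{3}J}{da^{3}} = \int_{-\infty}^{\infty} 5 t^{6} e^{- a t^{2}} \, dt = \frac{75 \sqrt{\pi}}{8 a^{\frac{7}{2}}},$$
and the integrand here is $(-1)^{3}$ times the target integrand, so $I = (-1)^{3}\,\frac{d^{3}J}{da^{3}} = - \frac{75 \sqrt{\pi}}{8 a^{\frac{7}{2}}}$.

Setting $a = \frac{3}{2}$:
$$I = - \frac{25 \sqrt{6} \sqrt{\pi}}{27}.$$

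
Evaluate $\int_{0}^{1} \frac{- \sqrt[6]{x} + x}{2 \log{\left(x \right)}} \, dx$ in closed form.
$\log{\left(\frac{2 \sqrt{21}}{7} \right)}$

Introduce a parameter $a$ in the exponent: let $I(a) = \int_{0}^{1} \frac{- \sqrt[6]{x} + x^{a}}{2 \log{\left(x \right)}} \, dx$.

Since $\dfrac{\partial}{\partial a}\,x^{a} = x^{a} \ln x$, the $\ln x$ in the denominator cancels and
$$\frac{dI}{da} = \int_{0}^{1} \frac{1}{2} x^{a} \, dx = \frac{1}{2} \left[\frac{x^{a+1}}{a+1}\right]_0^1 = \frac{1}{2 \left(a + 1\right)}.$$

Integrating with respect to $a$ gives $I(a) = \log{\left(\frac{\sqrt{42} \sqrt{a + 1}}{7} \right)} + C$.

At $a = \frac{1}{6}$ the integrand is identically $0$, so $I(\frac{1}{6}) = 0$. The closed form gives $0$, hence $C = 0$.

Setting $a = 1$:
$$I = \log{\left(\frac{2 \sqrt{21}}{7} \right)}.$$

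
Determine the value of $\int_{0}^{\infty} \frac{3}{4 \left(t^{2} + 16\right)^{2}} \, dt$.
$\frac{3 \pi}{1024}$

Begin with the known result
$$J(a) = \int_{0}^{\infty} \frac{3}{4 \left(a^{2} + t^{2}\right)} \, dt = \frac{3 \pi}{8 a}.$$

Differentiating under the integral sign with respect to $a$,
$$\frac{dJ}{da} = \int_{0}^{\infty} - \frac{3 a}{2 \left(a^{2} + t^{2}\right)^{2}} \, dt = - \frac{3 \pi}{8 a^{2}},$$
so $\int_{0}^{\infty} \frac{3}{4 \left(a^{2} + t^{2}\right)^{2}} \, dt = \frac{3 \pi}{16 a^{3}}$.

Setting $a = 4$:
$$I = \frac{3 \pi}{1024}.$$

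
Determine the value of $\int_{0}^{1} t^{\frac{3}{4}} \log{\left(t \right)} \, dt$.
$- \frac{16}{49}$

Consider the simpler parametrised integral
$$J(a) = \int_{0}^{1} t^{a} \, dt = \frac{1}{a + 1}.$$

Differentiating under the integral sign brings down a factor of $\ln t$:
$$\frac{dJ}{da} = \int_{0}^{1} t^{a} \log{\left(t \right)} \, dt = - \frac{1}{\left(a + 1\right)^{2}}.$$

The integral on the left is $I$, so $I = - \frac{1}{\left(a + 1\right)^{2}}$.

Setting $a = \frac{3}{4}$:
$$I = - \frac{16}{49}.$$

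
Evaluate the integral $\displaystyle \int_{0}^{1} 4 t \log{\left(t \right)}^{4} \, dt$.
$3$

Begin with the known integral
$$J(a) = \int_{0}^{1} 4 t^{a} \, dt = \frac{4}{a + 1}.$$

Differentiating under the integral sign brings down a factor of $\ln t$:
$$\frac{dJ}{da} = \int_{0}^{1} 4 t^{a} \log{\left(t \right)} \, dt = - \frac{4}{\left(a + 1\right)^{2}}.$$

Repeating $4$ times in total — each differentiation brings down another $\ln t$ — gives
$$\frac{d^{4}J}{da^{4}} = \int_{0}^{1} 4 t^{a} \log{\left(t \right)}^{4} \, dt = \frac{96}{\left(a + 1\right)^{5}},$$
and the integrand here is exactly the target integrand, so $I = \frac{96}{\left(a + 1\right)^{5}}$.

Setting $a = 1$:
$$I = 3.$$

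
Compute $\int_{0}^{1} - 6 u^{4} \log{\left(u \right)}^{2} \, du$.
$- \frac{12}{125}$

Start from the elementary integral
$$J(a) = \int_{0}^{1} - 6 u^{a} \, du = - \frac{6}{a + 1}.$$

Differentiating under the integral sign brings down a factor of $\ln u$:
$$\frac{dJ}{da} = \int_{0}^{1} - 6 u^{a} \log{\left(u \right)} \, du = \frac{6}{\left(a + 1\right)^{2}}.$$

Repeating twice in total — each differentiation brings down another $\ln u$ — gives
$$\frac{d^{2}J}{da^{2}} = \int_{0}^{1} - 6 u^{a} \log{\left(u \right)}^{2} \, du = - \frac{12}{\left(a + 1\right)^{3}},$$
and the integrand here is exactly the target integrand, so $I = - \frac{12}{\left(a + 1\right)^{3}}$.

Setting $a = 4$:
$$I = - \frac{12}{125}.$$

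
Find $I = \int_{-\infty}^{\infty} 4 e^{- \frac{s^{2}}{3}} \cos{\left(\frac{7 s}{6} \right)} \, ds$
$\frac{4 \sqrt{3} \sqrt{\pi}}{e^{\frac{49}{48}}}$

Treat the cosine frequency as a parameter and define $I(b) = \int_{-\infty}^{\infty} 4 e^{- \frac{s^{2}}{3}} \cos{\left(b s \right)} \, ds$.

Differentiating under the integral sign,
$$I'(b) = \int_{-\infty}^{\infty} - 4 s e^{- \frac{s^{2}}{3}} \sin{\left(b s \right)} \, ds.$$

Integrate $\int_{-\infty}^{\infty} s \sin(b s)\, e^{- \frac{s^{2}}{3}}\, ds$ by parts with $u = \sin(b s)$ and $dv = s\, e^{- \frac{s^{2}}{3}}\, ds$, giving $v = - \frac{3 e^{- \frac{s^{2}}{3}}}{2}$. The boundary term vanishes and
$$\int_{-\infty}^{\infty} s \sin(b s)\, e^{- \frac{s^{2}}{3}}\, ds = \frac{3 b}{2} \int_{-\infty}^{\infty} \cos(b s)\, e^{- \frac{s^{2}}{3}}\, ds,$$
so $I'(b) = - \frac{3 b}{2}\, I(b)$.

This is a separable first-order ODE; solving with the initial condition $I(0) = \int_{-\infty}^{\infty} 4 e^{- \frac{s^{2}}{3}}\,ds = 4 \sqrt{3} \sqrt{\pi}$ gives
$$I(b) = 4 \sqrt{3} \sqrt{\pi} e^{- \frac{3 b^{2}}{4}}.$$

Setting $b = \frac{7}{6}$:
$$I = \frac{4 \sqrt{3} \sqrt{\pi}}{e^{\frac{49}{48}}}.$$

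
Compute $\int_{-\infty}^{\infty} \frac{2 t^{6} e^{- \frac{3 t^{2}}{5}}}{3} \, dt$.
$\frac{625 \sqrt{15} \sqrt{\pi}}{324}$

Start from the elementary integral
$$J(a) = \int_{-\infty}^{\infty} \frac{2 e^{- a t^{2}}}{3} \, dt = \frac{2 \sqrt{\pi}}{3 \sqrt{a}}.$$

Differentiating under the integral sign brings down a factor of $(-t^2)$:
$$\frac{dJ}{da} = \int_{-\infty}^{\infty} - \frac{2 t^{2} e^{- a t^{2}}}{3} \, dt = - \frac{\sqrt{\pi}}{3 a^{\frac{3}{2}}}.$$

Repeating $3$ times in total — each differentiation brings down another $(-t^2)$ — gives
$$\frac{d^{3}J}{da^{3}} = \int_{-\infty}^{\infty} - \frac{2 t^{6} e^{- a t^{2}}}{3} \, dt = - \frac{5 \sqrt{\pi}}{4 a^{\frac{7}{2}}},$$
and the integrand here is $(-1)^{3}$ times the target integrand, so $I = (-1)^{3}\,\frac{d^{3}J}{da^{3}} = \frac{5 \sqrt{\pi}}{4 a^{\frac{7}{2}}}$.

Setting $a = \frac{3}{5}$:
$$I = \frac{625 \sqrt{15} \sqrt{\pi}}{324}.$$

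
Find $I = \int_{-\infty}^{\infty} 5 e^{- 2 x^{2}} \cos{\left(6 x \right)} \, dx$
$\frac{5 \sqrt{2} \sqrt{\pi}}{2 e^{\frac{9}{2}}}$

Define $I(b) = \int_{-\infty}^{\infty} 5 e^{- 2 x^{2}} \cos{\left(b x \right)} \, dx$.

Differentiating under the integral sign,
$$I'(b) = \int_{-\infty}^{\infty} - 5 x e^{- 2 x^{2}} \sin{\left(b x \right)} \, dx.$$

Integrate $\int_{-\infty}^{\infty} x \sin(b x)\, e^{- 2 x^{2}}\, dx$ by parts with $u = \sin(b x)$ and $dv = x\, e^{- 2 x^{2}}\, dx$, giving $v = - \frac{e^{- 2 x^{2}}}{4}$. The boundary term vanishes and
$$\int_{-\infty}^{\infty} x \sin(b x)\, e^{- 2 x^{2}}\, dx = \frac{b}{4} \int_{-\infty}^{\infty} \cos(b x)\, e^{- 2 x^{2}}\, dx,$$
so $I'(b) = - \frac{b}{4}\, I(b)$.

This is a separable first-order ODE; solving with the initial condition $I(0) = \int_{-\infty}^{\infty} 5 e^{- 2 x^{2}}\,dx = \frac{5 \sqrt{2} \sqrt{\pi}}{2}$ gives
$$I(b) = \frac{5 \sqrt{2} \sqrt{\pi} e^{- \frac{b^{2}}{8}}}{2}.$$

Setting $b = 6$:
$$I = \frac{5 \sqrt{2} \sqrt{\pi}}{2 e^{\frac{9}{2}}}.$$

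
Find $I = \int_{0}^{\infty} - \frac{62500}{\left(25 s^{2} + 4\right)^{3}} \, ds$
$- \frac{9375 \pi}{128}$

Recall the elementary integral
$$J(a) = \int_{0}^{\infty} - \frac{4}{a^{2} + s^{2}} \, ds = - \frac{2 \pi}{a}.$$

Differentiating under the integral sign with respect to $a$,
$$\frac{dJ}{da} = \int_{0}^{\infty} \frac{8 a}{\left(a^{2} + s^{2}\right)^{2}} \, ds = \frac{2 \pi}{a^{2}},$$
so $\int_{0}^{\infty} - \frac{4}{\left(a^{2} + s^{2}\right)^{2}} \, ds = - \frac{\pi}{a^{3}}$.

Repeating — each differentiation of $1/(s^2+a^2)^j$ produces $-2ja/(s^2+a^2)^{j+1}$ — and dividing through by $-2ja$ at each step yields, after $2$ differentiations in total,
$$\int_{0}^{\infty} - \frac{4}{\left(a^{2} + s^{2}\right)^{3}} \, ds = - \frac{3 \pi}{4 a^{5}}.$$

Setting $a = \frac{2}{5}$:
$$I = - \frac{9375 \pi}{128}.$$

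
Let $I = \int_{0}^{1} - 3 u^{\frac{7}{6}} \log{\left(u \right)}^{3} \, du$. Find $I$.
$\frac{23328}{28561}$

Start from the elementary integral
$$J(a) = \int_{0}^{1} - 3 u^{a} \, du = - \frac{3}{a + 1}.$$

Differentiating under the integral sign brings down a factor of $\ln u$:
$$\frac{dJ}{da} = \int_{0}^{1} - 3 u^{a} \log{\left(u \right)} \, du = \frac{3}{\left(a + 1\right)^{2}}.$$

Repeating $3$ times in total — each differentiation brings down another $\ln u$ — gives
$$\frac{d^{3}J}{da^{3}} = \int_{0}^{1} - 3 u^{a} \log{\left(u \right)}^{3} \, du = \frac{18}{\left(a + 1\right)^{4}},$$
and the integrand here is exactly the target integrand, so $I = \frac{18}{\left(a + 1\right)^{4}}$.

Setting $a = \frac{7}{6}$:
$$I = \frac{23328}{28561}.$$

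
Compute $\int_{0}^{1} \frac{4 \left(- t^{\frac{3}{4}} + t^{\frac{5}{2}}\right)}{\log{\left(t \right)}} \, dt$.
$\log{\left(16 \right)}$

Replace the exponent $\frac{5}{2}$ by a parameter $a$: let $I(a) = \int_{0}^{1} \frac{4 \left(- t^{\frac{3}{4}} + t^{a}\right)}{\log{\left(t \right)}} \, dt$.

Since $\dfrac{\partial}{\partial a}\,t^{a} = t^{a} \ln t$, the $\ln t$ in the denominator cancels and
$$\frac{dI}{da} = \int_{0}^{1} 4 t^{a} \, dt = 4 \left[\frac{t^{a+1}}{a+1}\right]_0^1 = \frac{4}{a + 1}.$$

Integrating with respect to $a$ gives $I(a) = \log{\left(\frac{256 \left(a + 1\right)^{4}}{2401} \right)} + C$.

At $a = \frac{3}{4}$ the integrand is identically $0$, so $I(\frac{3}{4}) = 0$. The closed form gives $0$, hence $C = 0$.

Setting $a = \frac{5}{2}$:
$$I = \log{\left(16 \right)}.$$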